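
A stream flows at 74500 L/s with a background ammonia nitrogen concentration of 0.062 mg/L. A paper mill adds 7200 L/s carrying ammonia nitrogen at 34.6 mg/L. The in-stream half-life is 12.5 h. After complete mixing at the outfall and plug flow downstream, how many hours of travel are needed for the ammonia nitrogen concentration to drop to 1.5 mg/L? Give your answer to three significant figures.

13.1 h

Mass balance: C = (74500·0.06200 + 7200·34.60) / 81700 = 253700/81700 = 3.106 mg/L.
Half-life 12.5 h → k = ln 2 / 12.5 = 0.05545 h⁻¹ = 1.331 d⁻¹.
3.106·exp(−k·t) = 1.5 → t = ln(3.106/1.5)/k = 47250 s = 13.12 h.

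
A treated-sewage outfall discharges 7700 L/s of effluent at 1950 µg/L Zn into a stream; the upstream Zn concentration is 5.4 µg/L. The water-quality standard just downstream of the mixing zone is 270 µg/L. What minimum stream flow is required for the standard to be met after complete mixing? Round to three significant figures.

Set C_mix = 270: (Q·5.400 + 7700·1950) / (Q + 7700) = 270
→ Q = 7700·(1950 − 270)/(270 − 5.400) = 48890 L/s.

48900 L/s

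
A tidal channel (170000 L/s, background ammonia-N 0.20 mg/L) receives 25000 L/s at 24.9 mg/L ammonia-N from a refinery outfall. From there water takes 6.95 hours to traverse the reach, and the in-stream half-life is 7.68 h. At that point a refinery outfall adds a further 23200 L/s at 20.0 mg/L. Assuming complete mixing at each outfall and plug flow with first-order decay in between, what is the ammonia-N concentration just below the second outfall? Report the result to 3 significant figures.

3.73 mg/L

Conservation of mass: C = (170000·0.2000 + 25000·24.90) / 195000 = 656500/195000 = 3.367 mg/L; combined flow 195000 L/s.
Half-life 7.68 h → k = ln 2 / 7.68 = 0.09025 h⁻¹ = 2.166 d⁻¹.
Applying C = C₀e^(−kt): 3.367 × 0.5341 = 1.798 mg/L.
Second outfall: C = (195000·1.798 + 23200·20.00)/218200 = 3.733 mg/L.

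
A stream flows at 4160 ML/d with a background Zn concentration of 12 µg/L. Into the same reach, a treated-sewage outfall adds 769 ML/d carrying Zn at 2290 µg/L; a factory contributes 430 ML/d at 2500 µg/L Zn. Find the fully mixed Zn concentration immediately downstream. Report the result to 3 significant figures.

Mixed concentration C = ΣQC/ΣQ = (4160·12.00 + 769.0·2290 + 430.0·2500) / 5359 = 2886000/5359 = 538.5 µg/L.

539 µg/L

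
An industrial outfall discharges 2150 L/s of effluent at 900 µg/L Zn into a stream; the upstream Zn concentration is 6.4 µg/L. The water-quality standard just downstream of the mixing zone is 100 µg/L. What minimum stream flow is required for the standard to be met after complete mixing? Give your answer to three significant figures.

Set C_mix = 100: (Q·6.400 + 2150·900.0) / (Q + 2150) = 100
→ Q = 2150·(900.0 − 100)/(100 − 6.400) = 18380 L/s.

18400 L/s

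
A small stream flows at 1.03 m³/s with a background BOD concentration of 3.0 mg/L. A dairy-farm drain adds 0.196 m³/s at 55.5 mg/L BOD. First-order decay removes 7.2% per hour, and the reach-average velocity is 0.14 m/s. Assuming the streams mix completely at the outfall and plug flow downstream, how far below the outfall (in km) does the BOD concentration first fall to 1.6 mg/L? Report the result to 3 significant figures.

Mass balance: C = (1.030·3.000 + 0.1960·55.50) / 1.226 = 13.97/1.226 = 11.39 mg/L.
7.2%/h lost → k = −ln(1 − 0.072) = 0.07472 h⁻¹.
Set 11.39·exp(−k·t) = 1.6 → t = ln(11.39/1.6)/k = 94570 s = 26.27 h.
Distance = v·t = 0.14·94570 = 13240 m = 13.24 km.

13.2 km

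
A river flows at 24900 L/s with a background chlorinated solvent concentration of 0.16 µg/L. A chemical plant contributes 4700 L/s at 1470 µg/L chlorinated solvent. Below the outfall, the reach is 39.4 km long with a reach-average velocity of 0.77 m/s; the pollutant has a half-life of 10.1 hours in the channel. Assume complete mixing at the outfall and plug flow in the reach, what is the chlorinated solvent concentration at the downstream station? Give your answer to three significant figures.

After mixing, C = (24900·0.1600 + 4700·1470) / 29600 = 6913000/29600 = 233.5 µg/L.
Travel time t = 39.4·1000 / 0.77 = 51170 s = 14.21 h.
Half-life 10.1 h → k = ln 2 / 10.1 = 0.06863 h⁻¹ = 1.647 d⁻¹.
First-order decay: C = 233.5·exp(−k·t) = 233.5·0.3770 = 88.05 µg/L.

88.1 µg/L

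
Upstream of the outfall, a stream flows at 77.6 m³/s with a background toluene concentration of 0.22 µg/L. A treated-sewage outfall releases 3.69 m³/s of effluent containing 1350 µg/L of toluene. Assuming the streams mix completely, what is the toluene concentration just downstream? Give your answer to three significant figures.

Flow-weighted average: C = (77.60·0.2200 + 3.690·1350) / 81.29 = 4999/81.29 = 61.49 µg/L.

61.5 µg/L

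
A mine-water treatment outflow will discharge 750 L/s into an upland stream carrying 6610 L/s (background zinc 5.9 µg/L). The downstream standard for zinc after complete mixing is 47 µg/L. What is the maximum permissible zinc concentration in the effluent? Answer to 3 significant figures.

409 µg/L

At the limit, (Qr·Cr + Qe·Cₑ)/(Qr + Qe) = 47:
Cₑ = (7360·47 − 6610·5.900) / 750.0 = 409.2 µg/L.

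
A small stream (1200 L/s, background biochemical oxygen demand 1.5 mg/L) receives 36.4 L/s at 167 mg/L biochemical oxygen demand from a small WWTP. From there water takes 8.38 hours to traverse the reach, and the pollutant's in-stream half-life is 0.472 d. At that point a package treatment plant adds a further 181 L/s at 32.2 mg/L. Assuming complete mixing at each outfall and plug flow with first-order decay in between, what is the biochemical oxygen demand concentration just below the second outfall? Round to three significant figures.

7.44 mg/L

Conservation of mass: C = (1200·1.500 + 36.40·167.0) / 1236 = 7879/1236 = 6.372 mg/L; combined flow 1236 L/s.
Half-life 0.472 d → k = ln 2 / 0.472 = 1.469 d⁻¹.
Applying C = C₀e^(−kt): 6.372 × 0.5988 = 3.816 mg/L.
Second outfall: C = (1236·3.816 + 181.0·32.20)/1417 = 7.441 mg/L.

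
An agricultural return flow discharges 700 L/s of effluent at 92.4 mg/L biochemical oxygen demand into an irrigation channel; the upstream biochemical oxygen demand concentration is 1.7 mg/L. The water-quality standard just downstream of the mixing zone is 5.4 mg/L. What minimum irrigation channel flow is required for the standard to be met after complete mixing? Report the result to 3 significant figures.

16500 L/s

Set C_mix = 5.4: (Q·1.700 + 700.0·92.40) / (Q + 700.0) = 5.4
→ Q = 700.0·(92.40 − 5.4)/(5.4 − 1.700) = 16460 L/s.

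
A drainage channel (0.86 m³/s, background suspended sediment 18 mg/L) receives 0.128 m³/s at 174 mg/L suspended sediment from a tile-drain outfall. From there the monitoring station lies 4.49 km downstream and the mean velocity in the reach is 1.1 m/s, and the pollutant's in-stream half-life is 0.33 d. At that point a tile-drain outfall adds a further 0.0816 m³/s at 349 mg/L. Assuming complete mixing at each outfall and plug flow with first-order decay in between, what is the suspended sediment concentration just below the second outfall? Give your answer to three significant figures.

58.6 mg/L

Mass balance: C = (0.8600·18.00 + 0.1280·174.0) / 0.9880 = 37.75/0.9880 = 38.21 mg/L; combined flow 0.9880 m³/s.
Travel time t = 4.49·1000 / 1.1 = 4082 s = 1.134 h.
Half-life 0.33 d → k = ln 2 / 0.33 = 2.100 d⁻¹.
Decay over the reach: 38.21·exp(−kt) = 38.21·0.9055 = 34.60 mg/L.
At the second outfall, C = (0.9880·34.60 + 0.08160·349.0) / (0.9880 + 0.08160) = 58.59 mg/L.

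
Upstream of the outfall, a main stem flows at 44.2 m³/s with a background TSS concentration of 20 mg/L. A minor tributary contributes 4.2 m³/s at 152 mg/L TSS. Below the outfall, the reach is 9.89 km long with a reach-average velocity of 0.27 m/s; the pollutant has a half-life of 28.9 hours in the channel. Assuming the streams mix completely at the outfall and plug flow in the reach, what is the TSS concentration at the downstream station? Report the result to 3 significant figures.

Conservation of mass: C = (44.20·20.00 + 4.200·152.0) / 48.40 = 1522/48.40 = 31.45 mg/L.
Travel time t = 9.89·1000 / 0.27 = 36630 s = 10.17 h.
Half-life 28.9 h → k = ln 2 / 28.9 = 0.02398 h⁻¹ = 0.5756 d⁻¹.
Applying C = C₀e^(−kt): 31.45 × 0.7835 = 24.64 mg/L.

24.6 mg/L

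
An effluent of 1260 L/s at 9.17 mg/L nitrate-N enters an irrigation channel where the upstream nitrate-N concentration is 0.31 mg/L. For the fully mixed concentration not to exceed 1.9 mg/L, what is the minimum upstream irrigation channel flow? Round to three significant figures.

Set C_mix = 1.9: (Q·0.3100 + 1260·9.170) / (Q + 1260) = 1.9
→ Q = 1260·(9.170 − 1.9)/(1.9 − 0.3100) = 5761 L/s.

5760 L/s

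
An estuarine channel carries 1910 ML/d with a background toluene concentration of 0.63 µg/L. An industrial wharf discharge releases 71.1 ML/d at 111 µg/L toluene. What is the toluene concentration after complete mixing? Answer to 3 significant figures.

Flow-weighted average: C = (1910·0.6300 + 71.10·111.0) / 1981 = 9095/1981 = 4.591 µg/L.

4.59 µg/L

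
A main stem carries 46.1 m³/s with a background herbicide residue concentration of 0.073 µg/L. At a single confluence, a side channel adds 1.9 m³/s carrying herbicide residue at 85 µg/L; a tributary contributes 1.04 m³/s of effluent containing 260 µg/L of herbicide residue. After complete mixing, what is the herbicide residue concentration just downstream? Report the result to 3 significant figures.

Mass balance: C = (46.10·0.07300 + 1.900·85.00 + 1.040·260.0) / 49.04 = 435.3/49.04 = 8.876 µg/L.

8.88 µg/L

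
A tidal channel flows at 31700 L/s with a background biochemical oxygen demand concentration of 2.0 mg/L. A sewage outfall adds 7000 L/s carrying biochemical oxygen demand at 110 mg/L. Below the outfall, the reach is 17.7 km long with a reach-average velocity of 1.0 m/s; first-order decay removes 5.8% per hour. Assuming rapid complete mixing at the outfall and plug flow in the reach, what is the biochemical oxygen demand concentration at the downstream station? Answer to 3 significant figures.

16.1 mg/L

Flow-weighted average: C = (31700·2.000 + 7000·110.0) / 38700 = 833400/38700 = 21.53 mg/L.
Travel time t = 17.7·1000 / 1.0 = 17700 s = 4.917 h.
5.8%/h lost → k = −ln(1 − 0.058) = 0.05975 h⁻¹.
Applying C = C₀e^(−kt): 21.53 × 0.7454 = 16.05 mg/L.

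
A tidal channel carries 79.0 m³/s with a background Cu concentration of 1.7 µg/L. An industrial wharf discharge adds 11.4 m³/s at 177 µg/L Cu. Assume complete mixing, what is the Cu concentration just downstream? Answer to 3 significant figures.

Conservation of mass: C = (79.00·1.700 + 11.40·177.0) / 90.40 = 2152/90.40 = 23.81 µg/L.

23.8 µg/L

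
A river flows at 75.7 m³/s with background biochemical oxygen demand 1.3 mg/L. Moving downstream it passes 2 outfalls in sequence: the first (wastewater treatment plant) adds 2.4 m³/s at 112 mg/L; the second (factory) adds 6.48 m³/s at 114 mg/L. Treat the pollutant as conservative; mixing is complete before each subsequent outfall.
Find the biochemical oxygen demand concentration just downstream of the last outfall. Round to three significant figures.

After outfall 1: Q = 75.70 + 2.400 = 78.10 m³/s; C = (75.70·1.300 + 2.400·112.0)/78.10 = 4.702 mg/L.
After outfall 2: Q = 78.10 + 6.480 = 84.58 m³/s; C = (78.10·4.702 + 6.480·114.0)/84.58 = 13.08 mg/L.

13.1 mg/L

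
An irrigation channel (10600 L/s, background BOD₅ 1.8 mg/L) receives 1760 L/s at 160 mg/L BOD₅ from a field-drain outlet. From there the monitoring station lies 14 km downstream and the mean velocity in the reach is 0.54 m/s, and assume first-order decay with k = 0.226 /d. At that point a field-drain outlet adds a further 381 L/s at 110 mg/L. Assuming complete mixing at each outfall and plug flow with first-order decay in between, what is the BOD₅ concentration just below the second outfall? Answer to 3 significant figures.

Mass balance: C = (10600·1.800 + 1760·160.0) / 12360 = 300700/12360 = 24.33 mg/L; combined flow 12360 L/s.
Travel time t = 14·1000 / 0.54 = 25930 s = 7.202 h.
After decay, C = 24.33 × e^(−kt) = 24.33 × 0.9344 = 22.73 mg/L.
At the second outfall, C = (12360·22.73 + 381.0·110.0) / (12360 + 381.0) = 25.34 mg/L.

25.3 mg/L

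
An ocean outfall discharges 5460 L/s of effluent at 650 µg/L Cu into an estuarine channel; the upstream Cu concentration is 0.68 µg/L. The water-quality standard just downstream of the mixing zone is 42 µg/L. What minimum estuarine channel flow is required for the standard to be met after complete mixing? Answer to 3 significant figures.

Set C_mix = 42: (Q·0.6800 + 5460·650.0) / (Q + 5460) = 42
→ Q = 5460·(650.0 − 42)/(42 − 0.6800) = 80340 L/s.

80300 L/s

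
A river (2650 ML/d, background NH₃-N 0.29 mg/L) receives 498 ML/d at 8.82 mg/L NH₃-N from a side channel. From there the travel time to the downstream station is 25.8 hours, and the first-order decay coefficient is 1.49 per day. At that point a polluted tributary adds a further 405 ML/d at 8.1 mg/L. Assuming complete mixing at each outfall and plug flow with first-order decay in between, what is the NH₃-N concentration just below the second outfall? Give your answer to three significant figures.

1.22 mg/L

Mass balance: C = (2650·0.2900 + 498.0·8.820) / 3148 = 5161/3148 = 1.639 mg/L; combined flow 3148 ML/d.
Applying C = C₀e^(−kt): 1.639 × 0.2015 = 0.3304 mg/L.
At the second outfall, C = (3148·0.3304 + 405.0·8.100) / (3148 + 405.0) = 1.216 mg/L.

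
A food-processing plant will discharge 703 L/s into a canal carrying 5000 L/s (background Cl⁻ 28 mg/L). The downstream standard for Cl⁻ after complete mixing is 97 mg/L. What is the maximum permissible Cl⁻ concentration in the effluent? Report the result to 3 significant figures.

588 mg/L

At the limit, (Qr·Cr + Qe·Cₑ)/(Qr + Qe) = 97:
Cₑ = (5703·97 − 5000·28.00) / 703.0 = 587.8 mg/L.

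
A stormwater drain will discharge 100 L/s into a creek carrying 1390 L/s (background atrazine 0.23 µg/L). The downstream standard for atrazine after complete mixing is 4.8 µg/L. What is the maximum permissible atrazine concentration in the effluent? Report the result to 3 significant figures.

At the limit, (Qr·Cr + Qe·Cₑ)/(Qr + Qe) = 4.8:
Cₑ = (1490·4.8 − 1390·0.2300) / 100.0 = 68.32 µg/L.

68.3 µg/L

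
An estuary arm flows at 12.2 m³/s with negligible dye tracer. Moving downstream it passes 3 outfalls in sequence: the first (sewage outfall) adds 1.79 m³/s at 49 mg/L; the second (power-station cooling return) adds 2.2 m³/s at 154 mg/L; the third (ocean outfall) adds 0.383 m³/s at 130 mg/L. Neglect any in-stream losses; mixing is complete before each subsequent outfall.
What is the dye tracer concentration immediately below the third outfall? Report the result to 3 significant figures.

Below outfall 1: Q → 13.99 m³/s, C = (12.20·0 + 1.790·49.00)/13.99 = 6.269 mg/L.
Below outfall 2: Q → 16.19 m³/s, C = (13.99·6.269 + 2.200·154.0)/16.19 = 26.34 mg/L.
Below outfall 3: Q → 16.57 m³/s, C = (16.19·26.34 + 0.3830·130.0)/16.57 = 28.74 mg/L.

28.7 mg/L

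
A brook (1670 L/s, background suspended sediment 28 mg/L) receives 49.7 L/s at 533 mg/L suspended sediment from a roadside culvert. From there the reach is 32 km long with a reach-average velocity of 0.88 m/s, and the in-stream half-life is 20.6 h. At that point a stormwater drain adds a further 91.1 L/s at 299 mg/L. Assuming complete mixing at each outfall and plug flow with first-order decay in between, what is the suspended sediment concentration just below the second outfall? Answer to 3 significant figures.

43.8 mg/L

Conservation of mass: C = (1670·28.00 + 49.70·533.0) / 1720 = 73250/1720 = 42.59 mg/L; combined flow 1720 L/s.
Travel time t = 32·1000 / 0.88 = 36360 s = 10.10 h.
Half-life 20.6 h → k = ln 2 / 20.6 = 0.03365 h⁻¹ = 0.8076 d⁻¹.
First-order decay: C = 42.59·exp(−k·t) = 42.59·0.7119 = 30.32 mg/L.
Second outfall: C = (1720·30.32 + 91.10·299.0)/1811 = 43.84 mg/L.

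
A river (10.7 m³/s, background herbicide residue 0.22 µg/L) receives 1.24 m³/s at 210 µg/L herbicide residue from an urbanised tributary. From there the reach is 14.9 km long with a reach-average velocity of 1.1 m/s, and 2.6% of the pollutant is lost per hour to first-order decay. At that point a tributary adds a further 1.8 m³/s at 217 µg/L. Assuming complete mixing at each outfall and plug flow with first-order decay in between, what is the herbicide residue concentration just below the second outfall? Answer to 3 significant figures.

Flow-weighted average: C = (10.70·0.2200 + 1.240·210.0) / 11.94 = 262.8/11.94 = 22.01 µg/L; combined flow 11.94 m³/s.
Travel time t = 14.9·1000 / 1.1 = 13550 s = 3.763 h.
2.6%/h lost → k = −ln(1 − 0.026) = 0.02634 h⁻¹.
After decay, C = 22.01 × e^(−kt) = 22.01 × 0.9056 = 19.93 µg/L.
Second outfall: C = (11.94·19.93 + 1.800·217.0)/13.74 = 45.75 µg/L.

45.7 µg/L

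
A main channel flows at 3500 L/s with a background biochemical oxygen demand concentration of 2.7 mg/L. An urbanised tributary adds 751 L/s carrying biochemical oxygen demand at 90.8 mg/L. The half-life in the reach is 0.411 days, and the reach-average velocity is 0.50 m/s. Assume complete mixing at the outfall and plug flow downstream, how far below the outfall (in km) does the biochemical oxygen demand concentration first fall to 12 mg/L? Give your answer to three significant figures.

10.8 km

Mass balance: C = (3500·2.700 + 751.0·90.80) / 4251 = 77640/4251 = 18.26 mg/L.
Half-life 0.411 d → k = ln 2 / 0.411 = 1.686 d⁻¹.
Set 18.26·exp(−k·t) = 12 → t = ln(18.26/12)/k = 21520 s = 5.977 h.
Distance = v·t = 0.50·21520 = 10760 m = 10.76 km.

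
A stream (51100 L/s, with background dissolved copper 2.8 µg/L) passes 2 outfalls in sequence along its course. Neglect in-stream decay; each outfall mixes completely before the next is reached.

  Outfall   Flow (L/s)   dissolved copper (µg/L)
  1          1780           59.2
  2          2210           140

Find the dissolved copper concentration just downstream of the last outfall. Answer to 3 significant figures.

10.1 µg/L

Below outfall 1: Q → 52880 L/s, C = (51100·2.800 + 1780·59.20)/52880 = 4.698 µg/L.
Below outfall 2: Q → 55090 L/s, C = (52880·4.698 + 2210·140.0)/55090 = 10.13 µg/L.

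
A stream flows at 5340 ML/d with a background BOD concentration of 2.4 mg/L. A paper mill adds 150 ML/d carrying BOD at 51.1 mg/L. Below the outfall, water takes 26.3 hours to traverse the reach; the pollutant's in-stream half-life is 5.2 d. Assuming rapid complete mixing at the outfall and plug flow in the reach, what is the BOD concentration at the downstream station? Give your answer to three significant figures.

3.22 mg/L

Mixed concentration C = ΣQC/ΣQ = (5340·2.400 + 150.0·51.10) / 5490 = 20480/5490 = 3.731 mg/L.
Half-life 5.2 d → k = ln 2 / 5.2 = 0.1333 d⁻¹.
After decay, C = 3.731 × e^(−kt) = 3.731 × 0.8641 = 3.224 mg/L.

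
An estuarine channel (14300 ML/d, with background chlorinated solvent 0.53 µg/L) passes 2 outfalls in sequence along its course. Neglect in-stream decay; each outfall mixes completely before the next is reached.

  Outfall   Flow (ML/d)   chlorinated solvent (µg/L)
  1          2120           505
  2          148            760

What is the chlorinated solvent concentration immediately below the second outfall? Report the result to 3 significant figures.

Outfall 1: combined Q = 16420 ML/d; C = (14300·0.5300 + 2120·505.0)/16420 = 65.66 µg/L.
Outfall 2: combined Q = 16570 ML/d; C = (16420·65.66 + 148.0·760.0)/16570 = 71.86 µg/L.

71.9 µg/L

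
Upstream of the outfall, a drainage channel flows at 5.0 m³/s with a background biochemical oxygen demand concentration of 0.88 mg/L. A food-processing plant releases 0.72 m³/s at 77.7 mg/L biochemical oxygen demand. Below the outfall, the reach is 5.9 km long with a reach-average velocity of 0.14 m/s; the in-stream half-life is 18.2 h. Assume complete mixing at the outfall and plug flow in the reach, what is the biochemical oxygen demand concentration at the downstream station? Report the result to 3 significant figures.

Flow-weighted average: C = (5.000·0.8800 + 0.7200·77.70) / 5.720 = 60.34/5.720 = 10.55 mg/L.
Travel time t = 5.9·1000 / 0.14 = 42140 s = 11.71 h.
Half-life 18.2 h → k = ln 2 / 18.2 = 0.03809 h⁻¹ = 0.9140 d⁻¹.
After decay, C = 10.55 × e^(−kt) = 10.55 × 0.6403 = 6.755 mg/L.

6.75 mg/L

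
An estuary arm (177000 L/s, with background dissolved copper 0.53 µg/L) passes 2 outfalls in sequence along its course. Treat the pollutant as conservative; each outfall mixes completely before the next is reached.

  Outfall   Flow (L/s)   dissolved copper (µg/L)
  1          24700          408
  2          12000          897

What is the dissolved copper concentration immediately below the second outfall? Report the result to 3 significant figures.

98.0 µg/L

After outfall 1: Q = 177000 + 24700 = 201700 L/s; C = (177000·0.5300 + 24700·408.0)/201700 = 50.43 µg/L.
After outfall 2: Q = 201700 + 12000 = 213700 L/s; C = (201700·50.43 + 12000·897.0)/213700 = 97.97 µg/L.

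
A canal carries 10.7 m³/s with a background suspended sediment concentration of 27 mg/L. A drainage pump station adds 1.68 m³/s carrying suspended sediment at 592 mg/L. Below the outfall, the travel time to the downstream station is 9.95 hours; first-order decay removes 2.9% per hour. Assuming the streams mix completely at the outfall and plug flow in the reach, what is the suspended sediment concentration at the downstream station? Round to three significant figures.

77.4 mg/L

Mass balance: C = (10.70·27.00 + 1.680·592.0) / 12.38 = 1283/12.38 = 103.7 mg/L.
2.9%/h lost → k = −ln(1 − 0.029) = 0.02943 h⁻¹.
First-order decay: C = 103.7·exp(−k·t) = 103.7·0.7462 = 77.36 mg/L.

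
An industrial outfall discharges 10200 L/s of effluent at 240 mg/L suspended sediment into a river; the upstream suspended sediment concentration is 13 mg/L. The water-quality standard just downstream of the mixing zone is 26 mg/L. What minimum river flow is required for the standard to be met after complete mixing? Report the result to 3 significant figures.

168000 L/s

Set C_mix = 26: (Q·13.00 + 10200·240.0) / (Q + 10200) = 26
→ Q = 10200·(240.0 − 26)/(26 − 13.00) = 167900 L/s.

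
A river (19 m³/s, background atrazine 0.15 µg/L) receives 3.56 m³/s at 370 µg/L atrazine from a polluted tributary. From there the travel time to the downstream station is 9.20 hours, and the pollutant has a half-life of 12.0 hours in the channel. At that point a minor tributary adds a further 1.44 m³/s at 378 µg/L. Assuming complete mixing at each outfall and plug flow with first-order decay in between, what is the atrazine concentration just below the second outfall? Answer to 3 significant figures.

55.0 µg/L

After mixing, C = (19.00·0.1500 + 3.560·370.0) / 22.56 = 1320/22.56 = 58.51 µg/L; combined flow 22.56 m³/s.
Half-life 12.0 h → k = ln 2 / 12.0 = 0.05776 h⁻¹ = 1.386 d⁻¹.
Decay over the reach: 58.51·exp(−kt) = 58.51·0.5878 = 34.39 µg/L.
Second outfall: C = (22.56·34.39 + 1.440·378.0)/24.00 = 55.01 µg/L.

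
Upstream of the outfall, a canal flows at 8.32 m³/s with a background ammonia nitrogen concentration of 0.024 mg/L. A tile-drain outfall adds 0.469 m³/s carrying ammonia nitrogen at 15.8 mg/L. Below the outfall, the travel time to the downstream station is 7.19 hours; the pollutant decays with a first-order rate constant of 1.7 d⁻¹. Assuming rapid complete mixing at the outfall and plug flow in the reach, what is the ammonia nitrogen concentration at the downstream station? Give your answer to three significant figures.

0.520 mg/L

Conservation of mass: C = (8.320·0.02400 + 0.4690·15.80) / 8.789 = 7.610/8.789 = 0.8658 mg/L.
After decay, C = 0.8658 × e^(−kt) = 0.8658 × 0.6009 = 0.5203 mg/L.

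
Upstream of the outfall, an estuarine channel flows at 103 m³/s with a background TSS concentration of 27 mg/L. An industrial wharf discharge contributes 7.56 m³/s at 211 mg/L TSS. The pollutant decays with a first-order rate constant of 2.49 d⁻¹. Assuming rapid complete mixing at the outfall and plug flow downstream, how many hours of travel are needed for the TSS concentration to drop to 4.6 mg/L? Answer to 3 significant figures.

Mass balance: C = (103.0·27.00 + 7.560·211.0) / 110.6 = 4376/110.6 = 39.58 mg/L.
39.58·exp(−k·t) = 4.6 → t = ln(39.58/4.6)/k = 74680 s = 20.75 h.

20.7 h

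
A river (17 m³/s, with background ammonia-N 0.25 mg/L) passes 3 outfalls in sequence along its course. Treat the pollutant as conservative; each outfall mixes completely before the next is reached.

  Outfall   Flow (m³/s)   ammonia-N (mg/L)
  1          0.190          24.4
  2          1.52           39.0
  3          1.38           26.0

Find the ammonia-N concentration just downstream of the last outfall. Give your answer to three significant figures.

5.18 mg/L

Below outfall 1: Q → 17.19 m³/s, C = (17.00·0.2500 + 0.1900·24.40)/17.19 = 0.5169 mg/L.
Below outfall 2: Q → 18.71 m³/s, C = (17.19·0.5169 + 1.520·39.00)/18.71 = 3.643 mg/L.
Below outfall 3: Q → 20.09 m³/s, C = (18.71·3.643 + 1.380·26.00)/20.09 = 5.179 mg/L.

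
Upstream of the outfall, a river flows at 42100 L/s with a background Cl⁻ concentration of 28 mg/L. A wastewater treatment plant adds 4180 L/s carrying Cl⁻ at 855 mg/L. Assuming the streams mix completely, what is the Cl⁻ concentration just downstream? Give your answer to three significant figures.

103 mg/L

Conservation of mass: C = (42100·28.00 + 4180·855.0) / 46280 = 4753000/46280 = 102.7 mg/L.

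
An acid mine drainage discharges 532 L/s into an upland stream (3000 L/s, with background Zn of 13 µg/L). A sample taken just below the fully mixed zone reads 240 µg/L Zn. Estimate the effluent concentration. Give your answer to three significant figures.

1520 µg/L

Mass balance: 3000·13.00 + 532.0·Cₑ = 3532·240.0
→ Cₑ = (3532·240.0 − 3000·13.00) / 532.0 = 1520 µg/L.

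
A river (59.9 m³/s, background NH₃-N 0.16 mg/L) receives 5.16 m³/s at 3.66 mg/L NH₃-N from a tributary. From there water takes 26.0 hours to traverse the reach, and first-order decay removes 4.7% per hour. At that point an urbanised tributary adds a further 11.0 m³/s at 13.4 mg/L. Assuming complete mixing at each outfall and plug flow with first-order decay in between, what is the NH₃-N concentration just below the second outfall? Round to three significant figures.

2.05 mg/L

Mixed concentration C = ΣQC/ΣQ = (59.90·0.1600 + 5.160·3.660) / 65.06 = 28.47/65.06 = 0.4376 mg/L; combined flow 65.06 m³/s.
4.7%/h lost → k = −ln(1 − 0.047) = 0.04814 h⁻¹.
First-order decay: C = 0.4376·exp(−k·t) = 0.4376·0.2860 = 0.1252 mg/L.
Second outfall: C = (65.06·0.1252 + 11.00·13.40)/76.06 = 2.045 mg/L.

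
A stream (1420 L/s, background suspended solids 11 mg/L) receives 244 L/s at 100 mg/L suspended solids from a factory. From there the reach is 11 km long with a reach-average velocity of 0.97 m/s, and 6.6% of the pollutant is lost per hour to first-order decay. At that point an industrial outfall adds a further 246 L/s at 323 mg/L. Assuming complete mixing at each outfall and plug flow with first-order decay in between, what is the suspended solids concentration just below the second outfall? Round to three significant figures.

After mixing, C = (1420·11.00 + 244.0·100.0) / 1664 = 40020/1664 = 24.05 mg/L; combined flow 1664 L/s.
Travel time t = 11·1000 / 0.97 = 11340 s = 3.150 h.
6.6%/h lost → k = −ln(1 − 0.066) = 0.06828 h⁻¹.
After decay, C = 24.05 × e^(−kt) = 24.05 × 0.8065 = 19.40 mg/L.
At the second outfall, C = (1664·19.40 + 246.0·323.0) / (1664 + 246.0) = 58.50 mg/L.

58.5 mg/L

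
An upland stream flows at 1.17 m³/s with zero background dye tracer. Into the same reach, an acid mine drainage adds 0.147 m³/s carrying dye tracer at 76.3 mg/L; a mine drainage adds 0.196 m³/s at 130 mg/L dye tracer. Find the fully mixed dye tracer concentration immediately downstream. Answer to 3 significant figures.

24.3 mg/L

Flow-weighted average: C = (1.170·0 + 0.1470·76.30 + 0.1960·130.0) / 1.513 = 36.70/1.513 = 24.25 mg/L.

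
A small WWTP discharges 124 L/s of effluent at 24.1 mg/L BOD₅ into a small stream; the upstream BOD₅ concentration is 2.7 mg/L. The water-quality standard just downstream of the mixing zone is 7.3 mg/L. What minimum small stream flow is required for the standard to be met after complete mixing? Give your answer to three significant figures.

Set C_mix = 7.3: (Q·2.700 + 124.0·24.10) / (Q + 124.0) = 7.3
→ Q = 124.0·(24.10 − 7.3)/(7.3 − 2.700) = 452.9 L/s.

453 L/s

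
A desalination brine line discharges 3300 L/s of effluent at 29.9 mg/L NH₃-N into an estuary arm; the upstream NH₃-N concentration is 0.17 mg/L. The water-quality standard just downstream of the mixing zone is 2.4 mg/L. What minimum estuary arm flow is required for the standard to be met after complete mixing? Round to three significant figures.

40700 L/s

Set C_mix = 2.4: (Q·0.1700 + 3300·29.90) / (Q + 3300) = 2.4
→ Q = 3300·(29.90 − 2.4)/(2.4 − 0.1700) = 40700 L/s.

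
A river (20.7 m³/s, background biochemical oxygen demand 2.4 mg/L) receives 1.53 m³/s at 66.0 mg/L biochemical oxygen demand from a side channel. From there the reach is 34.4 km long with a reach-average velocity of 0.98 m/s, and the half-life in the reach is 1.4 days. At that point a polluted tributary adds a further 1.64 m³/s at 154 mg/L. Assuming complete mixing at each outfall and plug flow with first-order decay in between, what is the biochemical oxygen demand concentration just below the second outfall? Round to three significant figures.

Mixed concentration C = ΣQC/ΣQ = (20.70·2.400 + 1.530·66.00) / 22.23 = 150.7/22.23 = 6.777 mg/L; combined flow 22.23 m³/s.
Travel time t = 34.4·1000 / 0.98 = 35100 s = 9.751 h.
Half-life 1.4 d → k = ln 2 / 1.4 = 0.4951 d⁻¹.
Decay over the reach: 6.777·exp(−kt) = 6.777·0.8178 = 5.542 mg/L.
Second outfall: C = (22.23·5.542 + 1.640·154.0)/23.87 = 15.74 mg/L.

15.7 mg/L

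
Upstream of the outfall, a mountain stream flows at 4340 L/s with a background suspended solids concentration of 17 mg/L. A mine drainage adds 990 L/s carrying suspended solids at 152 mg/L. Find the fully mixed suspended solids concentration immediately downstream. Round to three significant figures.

42.1 mg/L

Conservation of mass: C = (4340·17.00 + 990.0·152.0) / 5330 = 224300/5330 = 42.08 mg/L.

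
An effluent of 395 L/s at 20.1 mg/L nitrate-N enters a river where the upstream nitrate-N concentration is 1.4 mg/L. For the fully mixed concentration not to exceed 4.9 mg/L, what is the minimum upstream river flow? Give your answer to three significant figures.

Set C_mix = 4.9: (Q·1.400 + 395.0·20.10) / (Q + 395.0) = 4.9
→ Q = 395.0·(20.10 − 4.9)/(4.9 − 1.400) = 1715 L/s.

1720 L/s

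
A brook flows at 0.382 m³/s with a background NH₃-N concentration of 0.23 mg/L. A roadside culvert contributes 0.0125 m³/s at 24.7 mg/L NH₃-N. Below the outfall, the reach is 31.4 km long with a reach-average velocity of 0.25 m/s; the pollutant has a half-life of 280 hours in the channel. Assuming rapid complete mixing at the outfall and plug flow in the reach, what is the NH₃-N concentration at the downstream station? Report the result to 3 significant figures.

0.922 mg/L

After mixing, C = (0.3820·0.2300 + 0.01250·24.70) / 0.3945 = 0.3966/0.3945 = 1.005 mg/L.
Travel time t = 31.4·1000 / 0.25 = 125600 s = 34.89 h.
Half-life 280 h → k = ln 2 / 280 = 0.002476 h⁻¹ = 0.05941 d⁻¹.
First-order decay: C = 1.005·exp(−k·t) = 1.005·0.9173 = 0.9222 mg/L.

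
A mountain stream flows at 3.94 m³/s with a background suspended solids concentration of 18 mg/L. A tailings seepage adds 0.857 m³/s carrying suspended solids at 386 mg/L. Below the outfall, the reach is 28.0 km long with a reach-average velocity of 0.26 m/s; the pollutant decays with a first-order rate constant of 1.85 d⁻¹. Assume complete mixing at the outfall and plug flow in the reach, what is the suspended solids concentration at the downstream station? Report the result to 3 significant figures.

8.35 mg/L

Mixed concentration C = ΣQC/ΣQ = (3.940·18.00 + 0.8570·386.0) / 4.797 = 401.7/4.797 = 83.74 mg/L.
Travel time t = 28.0·1000 / 0.26 = 107700 s = 29.91 h.
Decay over the reach: 83.74·exp(−kt) = 83.74·0.09967 = 8.347 mg/L.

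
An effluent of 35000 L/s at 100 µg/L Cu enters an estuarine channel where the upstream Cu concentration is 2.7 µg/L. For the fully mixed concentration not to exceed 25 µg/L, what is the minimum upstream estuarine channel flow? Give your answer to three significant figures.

Set C_mix = 25: (Q·2.700 + 35000·100.0) / (Q + 35000) = 25
→ Q = 35000·(100.0 − 25)/(25 − 2.700) = 117700 L/s.

118000 L/s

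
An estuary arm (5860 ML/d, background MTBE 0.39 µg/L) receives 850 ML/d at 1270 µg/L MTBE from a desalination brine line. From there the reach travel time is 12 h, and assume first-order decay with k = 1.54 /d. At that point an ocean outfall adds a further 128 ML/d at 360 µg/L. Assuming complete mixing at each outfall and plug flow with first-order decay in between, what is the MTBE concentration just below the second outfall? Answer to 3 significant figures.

Mass balance: C = (5860·0.3900 + 850.0·1270) / 6710 = 1082000/6710 = 161.2 µg/L; combined flow 6710 ML/d.
Applying C = C₀e^(−kt): 161.2 × 0.4630 = 74.65 µg/L.
At the second outfall, C = (6710·74.65 + 128.0·360.0) / (6710 + 128.0) = 79.99 µg/L.

80.0 µg/L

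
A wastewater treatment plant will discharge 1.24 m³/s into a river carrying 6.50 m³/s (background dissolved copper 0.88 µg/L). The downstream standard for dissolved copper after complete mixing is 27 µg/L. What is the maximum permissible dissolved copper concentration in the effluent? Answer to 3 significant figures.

164 µg/L

At the limit, (Qr·Cr + Qe·Cₑ)/(Qr + Qe) = 27:
Cₑ = (7.740·27 − 6.500·0.8800) / 1.240 = 163.9 µg/L.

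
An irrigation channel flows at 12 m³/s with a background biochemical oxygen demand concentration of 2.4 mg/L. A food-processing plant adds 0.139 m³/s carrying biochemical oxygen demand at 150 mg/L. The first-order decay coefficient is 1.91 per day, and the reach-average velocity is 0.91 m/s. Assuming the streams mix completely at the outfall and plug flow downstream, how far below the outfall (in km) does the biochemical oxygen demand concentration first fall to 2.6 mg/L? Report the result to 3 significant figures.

18.7 km

Flow-weighted average: C = (12.00·2.400 + 0.1390·150.0) / 12.14 = 49.65/12.14 = 4.090 mg/L.
Set 4.090·exp(−k·t) = 2.6 → t = ln(4.090/2.6)/k = 20490 s = 5.693 h.
Distance = v·t = 0.91·20490 = 18650 m = 18.65 km.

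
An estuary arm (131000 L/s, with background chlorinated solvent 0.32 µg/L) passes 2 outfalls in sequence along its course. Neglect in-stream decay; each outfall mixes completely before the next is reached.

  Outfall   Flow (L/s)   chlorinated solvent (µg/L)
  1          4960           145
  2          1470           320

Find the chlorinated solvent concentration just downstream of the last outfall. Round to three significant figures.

Outfall 1: combined Q = 136000 L/s; C = (131000·0.3200 + 4960·145.0)/136000 = 5.598 µg/L.
Outfall 2: combined Q = 137400 L/s; C = (136000·5.598 + 1470·320.0)/137400 = 8.961 µg/L.

8.96 µg/L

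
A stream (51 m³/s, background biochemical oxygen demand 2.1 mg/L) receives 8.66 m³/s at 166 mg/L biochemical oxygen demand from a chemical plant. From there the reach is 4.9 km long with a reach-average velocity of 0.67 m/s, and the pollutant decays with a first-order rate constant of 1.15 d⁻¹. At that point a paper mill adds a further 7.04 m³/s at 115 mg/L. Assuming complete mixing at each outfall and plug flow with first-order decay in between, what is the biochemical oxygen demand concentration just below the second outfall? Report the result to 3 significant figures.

Conservation of mass: C = (51.00·2.100 + 8.660·166.0) / 59.66 = 1545/59.66 = 25.89 mg/L; combined flow 59.66 m³/s.
Travel time t = 4.9·1000 / 0.67 = 7313 s = 2.032 h.
After decay, C = 25.89 × e^(−kt) = 25.89 × 0.9072 = 23.49 mg/L.
At the second outfall, C = (59.66·23.49 + 7.040·115.0) / (59.66 + 7.040) = 33.15 mg/L.

33.1 mg/L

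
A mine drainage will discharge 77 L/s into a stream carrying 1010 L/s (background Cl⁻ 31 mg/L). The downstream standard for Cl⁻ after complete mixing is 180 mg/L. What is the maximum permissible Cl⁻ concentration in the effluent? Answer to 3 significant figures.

2130 mg/L

At the limit, (Qr·Cr + Qe·Cₑ)/(Qr + Qe) = 180:
Cₑ = (1087·180 − 1010·31.00) / 77.00 = 2134 mg/L.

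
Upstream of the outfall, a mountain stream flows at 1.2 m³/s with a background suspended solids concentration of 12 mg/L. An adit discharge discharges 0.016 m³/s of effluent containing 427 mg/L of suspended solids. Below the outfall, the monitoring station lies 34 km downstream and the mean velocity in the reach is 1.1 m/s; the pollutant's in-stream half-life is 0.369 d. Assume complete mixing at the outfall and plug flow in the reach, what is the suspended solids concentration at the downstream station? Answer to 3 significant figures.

8.92 mg/L

Flow-weighted average: C = (1.200·12.00 + 0.01600·427.0) / 1.216 = 21.23/1.216 = 17.46 mg/L.
Travel time t = 34·1000 / 1.1 = 30910 s = 8.586 h.
Half-life 0.369 d → k = ln 2 / 0.369 = 1.878 d⁻¹.
Applying C = C₀e^(−kt): 17.46 × 0.5107 = 8.917 mg/L.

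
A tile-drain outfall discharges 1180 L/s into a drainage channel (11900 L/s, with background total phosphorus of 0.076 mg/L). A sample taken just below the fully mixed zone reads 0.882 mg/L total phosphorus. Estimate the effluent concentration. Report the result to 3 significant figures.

Mass balance: 11900·0.07600 + 1180·Cₑ = 13080·0.8820
→ Cₑ = (13080·0.8820 − 11900·0.07600) / 1180 = 9.010 mg/L.

9.01 mg/L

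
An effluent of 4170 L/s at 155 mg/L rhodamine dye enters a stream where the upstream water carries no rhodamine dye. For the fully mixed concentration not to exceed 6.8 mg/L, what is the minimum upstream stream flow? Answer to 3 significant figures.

Set C_mix = 6.8: (Q·0 + 4170·155.0) / (Q + 4170) = 6.8
→ Q = 4170·(155.0 − 6.8)/(6.8 − 0) = 90880 L/s.

90900 L/s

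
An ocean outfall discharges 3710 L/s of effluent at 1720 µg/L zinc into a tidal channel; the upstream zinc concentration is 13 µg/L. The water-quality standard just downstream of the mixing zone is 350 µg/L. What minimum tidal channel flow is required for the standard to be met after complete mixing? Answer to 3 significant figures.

Set C_mix = 350: (Q·13.00 + 3710·1720) / (Q + 3710) = 350
→ Q = 3710·(1720 − 350)/(350 − 13.00) = 15080 L/s.

15100 L/s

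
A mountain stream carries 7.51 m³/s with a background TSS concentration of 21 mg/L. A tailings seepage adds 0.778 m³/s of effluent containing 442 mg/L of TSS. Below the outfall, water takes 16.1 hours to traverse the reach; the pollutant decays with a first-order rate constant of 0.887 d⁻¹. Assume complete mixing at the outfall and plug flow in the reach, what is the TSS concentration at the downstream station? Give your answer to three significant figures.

Flow-weighted average: C = (7.510·21.00 + 0.7780·442.0) / 8.288 = 501.6/8.288 = 60.52 mg/L.
Applying C = C₀e^(−kt): 60.52 × 0.5515 = 33.38 mg/L.

33.4 mg/L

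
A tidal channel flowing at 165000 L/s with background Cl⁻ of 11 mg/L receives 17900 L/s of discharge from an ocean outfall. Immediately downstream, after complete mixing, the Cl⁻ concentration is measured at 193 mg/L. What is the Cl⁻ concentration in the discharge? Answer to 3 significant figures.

Mass balance: 165000·11.00 + 17900·Cₑ = 182900·193.0
→ Cₑ = (182900·193.0 − 165000·11.00) / 17900 = 1871 mg/L.

1870 mg/L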